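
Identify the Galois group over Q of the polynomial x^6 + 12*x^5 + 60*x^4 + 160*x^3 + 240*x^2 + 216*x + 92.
A_6, the alternating group on 6 letters

The polynomial f is an irreducible sextic over Q, so G = Gal(f/Q) is one of the 16 transitive subgroups 6T1, ..., 6T16 of S_6. The discriminant of f is 746496000000 = 864000^2, a perfect square, so G is contained in A_6. The transitive groups of degree 6 contained in A_6 are: A_4 (6T4, order 12), S_4 (6T7, order 24), (C_3 x C_3) : C_4 (6T10, order 36), PSL(2,5) (6T12, order 60), A_6 (6T15, order 360). By Dedekind's theorem, for a prime p not dividing disc(f) the degrees of the irreducible factors of f mod p form the cycle type of an element of G. Factoring f modulo the 6 such primes p <= 23 (skipping 2, 3, 5, which divide the discriminant), each new pattern first appears at: mod 7: f = (x + 5)(x^5 + 4x^3 + 2x + 3), pattern 5+1; mod 23: f = (x)(x + 9)(x + 14)(x^3 + 12x^2 + 3x + 5), pattern 3+1+1+1. No other pattern occurs in this range, so the set of observed cycle types is {5+1, 3+1+1+1}. Among the candidates above, the only group containing elements of all these cycle types is A_6 (6T15) — each of A_4 (6T4), S_4 (6T7), (C_3 x C_3) : C_4 (6T10), PSL(2,5) (6T12) lacks at least one of them. Hence G = A_6 (6T15), of order 360.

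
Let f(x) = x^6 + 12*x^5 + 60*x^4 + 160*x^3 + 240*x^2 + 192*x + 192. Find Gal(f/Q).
D_6 (order 12)

The polynomial f is an irreducible sextic over Q, so G = Gal(f/Q) is one of the 16 transitive subgroups 6T1, ..., 6T16 of S_6. The discriminant of f is -1603087953297408, which is not a perfect square, so G is not contained in A_6. The transitive groups of degree 6 not contained in A_6 are: C_6 (6T1, order 6), S_3 (6T2, order 6), D_6 (6T3, order 12), C_3 x S_3 (6T5, order 18), A_4 x C_2 (6T6, order 24), S_4 (6T8, order 24), S_3 x S_3 (6T9, order 36), S_4 x C_2 (6T11, order 48), (S_3 x S_3) : C_2 (6T13, order 72), PGL(2,5) (6T14, order 120), S_6 (6T16, order 720). By Dedekind's theorem, for a prime p not dividing disc(f) the degrees of the irreducible factors of f mod p form the cycle type of an element of G. Factoring f modulo the 79 such primes p <= 419 (skipping 2, 3, which divide the discriminant), each new pattern first appears at: mod 5: f = (x^2 + 3)(x^2 + 3x + 4)(x^2 + 4x + 1), pattern 2+2+2; mod 7: f = (x^6 + 5x^5 + 4x^4 + 6x^3 + 2x^2 + 3x + 3), pattern 6; mod 11: f = (x + 6)(x + 9)(x^2 + 1)(x^2 + 8x + 6), pattern 2+2+1+1; mod 19: f = (x^3 + 6x^2 + 12x + 17)(x^3 + 6x^2 + 12x + 18), pattern 3+3; mod 43: f = (x + 1)(x + 3)(x + 8)(x + 9)(x + 38)(x + 39), pattern 1+1+1+1+1+1. No other pattern occurs in this range, so the set of observed cycle types is {2+2+2, 6, 2+2+1+1, 3+3, 1+1+1+1+1+1}. The candidates containing elements of all these cycle types are D_6 (6T3) of order 12, A_4 x C_2 (6T6) of order 24, S_3 x S_3 (6T9) of order 36, S_4 x C_2 (6T11) of order 48, (S_3 x S_3) : C_2 (6T13) of order 72, PGL(2,5) (6T14) of order 120, S_6 (6T16) of order 720; the others are excluded. The observed types are precisely the cycle types that occur in D_6 (6T3). Each of the other remaining candidates has further cycle types, and by the Chebotarev density theorem the matching factorization patterns would occur for a proportion of primes equal to their share of the group: A_4 x C_2 (6T6) additionally contains elements of type 2+1+1+1+1 (3 of its 24 elements, about 12% of primes); S_3 x S_3 (6T9) additionally contains elements of type 3+1+1+1 (4 of its 36 elements, about 11% of primes); S_4 x C_2 (6T11) additionally contains elements of type 4+2, 4+1+1, 2+1+1+1+1 (15 of its 48 elements, about 31% of primes); (S_3 x S_3) : C_2 (6T13) additionally contains elements of type 4+2, 3+2+1, 3+1+1+1, 2+1+1+1+1 (40 of its 72 elements, about 56% of primes); PGL(2,5) (6T14) additionally contains elements of type 5+1, 4+1+1 (54 of its 120 elements, about 45% of primes); S_6 (6T16) additionally contains elements of type 5+1, 4+2, 4+1+1, 3+2+1, 3+1+1+1, 2+1+1+1+1 (499 of its 720 elements, about 69% of primes). None of the 79 primes tested shows any such pattern (for each of these groups the chance of that is below 10^-4), which rules them out. Hence G = D_6 (6T3), of order 12.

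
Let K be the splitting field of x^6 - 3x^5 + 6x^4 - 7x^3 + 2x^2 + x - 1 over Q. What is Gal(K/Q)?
The polynomial f is an irreducible sextic over Q, so G = Gal(f/Q) is one of the 16 transitive subgroups 6T1, ..., 6T16 of S_6. The discriminant of f is 810448, which is not a perfect square, so G is not contained in A_6. The transitive groups of degree 6 not contained in A_6 are: C_6 (6T1, order 6), S_3 (6T2, order 6), D_6 (6T3, order 12), C_3 x S_3 (6T5, order 18), A_4 x C_2 (6T6, order 24), S_4 (6T8, order 24), S_3 x S_3 (6T9, order 36), S_4 x C_2 (6T11, order 48), (S_3 x S_3) : C_2 (6T13, order 72), PGL(2,5) (6T14, order 120), S_6 (6T16, order 720). By Dedekind's theorem, for a prime p not dividing disc(f) the degrees of the irreducible factors of f mod p form the cycle type of an element of G. Factoring f modulo the 22 such primes p <= 89 (skipping 2, 37, which divide the discriminant), each new pattern first appears at: mod 3: f = (x^3 + x^2 + x + 2)(x^3 + 2x^2 + 1), pattern 3+3; mod 5: f = (x^2 + 3)(x^2 + 3x + 4)(x^2 + 4x + 2), pattern 2+2+2; mod 17: f = (x + 1)(x + 15)(x^4 + 15x^3 + 6x^2 + 12x + 9), pattern 4+1+1; mod 67: f = (x + 4)(x + 62)(x^2 + 66x + 40)(x^2 + 66x + 50), pattern 2+2+1+1. No other pattern occurs in this range, so the set of observed cycle types is {3+3, 2+2+2, 4+1+1, 2+2+1+1}. The candidates containing elements of all these cycle types are S_4 (6T8) of order 24, S_4 x C_2 (6T11) of order 48, PGL(2,5) (6T14) of order 120, S_6 (6T16) of order 720; the others are excluded. The observed types are precisely the cycle types that occur in S_4 (6T8) (apart from the identity). Each of the other remaining candidates has further cycle types, and by the Chebotarev density theorem the matching factorization patterns would occur for a proportion of primes equal to their share of the group: S_4 x C_2 (6T11) additionally contains elements of type 6, 4+2, 2+1+1+1+1 (17 of its 48 elements, about 35% of primes); PGL(2,5) (6T14) additionally contains elements of type 6, 5+1 (44 of its 120 elements, about 37% of primes); S_6 (6T16) additionally contains elements of type 6, 5+1, 4+2, 3+2+1, 3+1+1+1, 2+1+1+1+1 (529 of its 720 elements, about 73% of primes). None of the 22 primes tested shows any such pattern (for each of these groups the chance of that is below 10^-4), which rules them out. Hence G = S_4 (6T8), of order 24.

S_4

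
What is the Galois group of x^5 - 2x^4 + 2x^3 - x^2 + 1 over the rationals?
D_5, the dihedral group of order 10

The polynomial f is an irreducible quintic over Q, so G = Gal(f/Q) is a transitive subgroup of S_5: one of C_5 (5T1, order 5), D_5 (5T2, order 10), F_20 (5T3, order 20), A_5 (5T4, order 60) or S_5 (5T5, order 120). The discriminant of f is 2209 = 47^2, a perfect square, so G is contained in A_5. The transitive groups of degree 5 contained in A_5 are: C_5 (5T1, order 5), D_5 (5T2, order 10), A_5 (5T4, order 60). By Dedekind's theorem, for a prime p not dividing disc(f) the degrees of the irreducible factors of f mod p form the cycle type of an element of G. Factoring f modulo the 23 such primes p <= 89 (skipping 47, which divides the discriminant), each new pattern first appears at: mod 2: f = (x^5 + x^2 + 1), pattern 5; mod 5: f = (x + 1)(x^2 + 2)(x^2 + 2x + 3), pattern 2+2+1; mod 83: f = (x + 2)(x + 12)(x + 15)(x + 23)(x + 29), pattern 1+1+1+1+1. No other pattern occurs in this range, so the set of observed cycle types is {5, 2+2+1, 1+1+1+1+1}. The candidates containing elements of all these cycle types are D_5 (5T2) of order 10, A_5 (5T4) of order 60; the others are excluded. The observed types are precisely the cycle types that occur in D_5 (5T2). Each of the other remaining candidates has further cycle types, and by the Chebotarev density theorem the matching factorization patterns would occur for a proportion of primes equal to their share of the group: A_5 (5T4) additionally contains elements of type 3+1+1 (20 of its 60 elements, about 33% of primes). None of the 23 primes tested shows any such pattern (for each of these groups the chance of that is below 10^-4), which rules them out. Hence G = D_5 (5T2), of order 10.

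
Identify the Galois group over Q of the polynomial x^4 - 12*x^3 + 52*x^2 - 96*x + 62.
The polynomial is an irreducible quartic over Q and its discriminant is -1024, which is not a perfect square, so the Galois group is not contained in A_4. The resolvent cubic y^3 - 52*y^2 + 904*y - 5248 has exactly one rational root, so the Galois group is C_4 or D_4. The quartic remains irreducible over Q(sqrt(disc)), so the group is D_4.

D_4 (also written D4)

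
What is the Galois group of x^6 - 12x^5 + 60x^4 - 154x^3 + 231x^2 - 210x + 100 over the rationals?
S_3, S_3 acting on 6 points

The polynomial f is an irreducible sextic over Q, so G = Gal(f/Q) is one of the 16 transitive subgroups 6T1, ..., 6T16 of S_6. The discriminant of f is -1160950579200, which is not a perfect square, so G is not contained in A_6. The transitive groups of degree 6 not contained in A_6 are: C_6 (6T1, order 6), S_3 (6T2, order 6), D_6 (6T3, order 12), C_3 x S_3 (6T5, order 18), A_4 x C_2 (6T6, order 24), S_4 (6T8, order 24), S_3 x S_3 (6T9, order 36), S_4 x C_2 (6T11, order 48), (S_3 x S_3) : C_2 (6T13, order 72), PGL(2,5) (6T14, order 120), S_6 (6T16, order 720). By Dedekind's theorem, for a prime p not dividing disc(f) the degrees of the irreducible factors of f mod p form the cycle type of an element of G. Factoring f modulo the 23 such primes p <= 101 (skipping 2, 3, 5, which divide the discriminant), each new pattern first appears at: mod 7: f = (x^3 + x^2 + 4x + 6)(x^3 + x^2 + 6x + 5), pattern 3+3; mod 11: f = (x^2 + 2x + 2)(x^2 + 3x + 3)(x^2 + 5x + 2), pattern 2+2+2; mod 61: f = (x + 22)(x + 24)(x + 41)(x + 45)(x + 47)(x + 53), pattern 1+1+1+1+1+1. No other pattern occurs in this range, so the set of observed cycle types is {3+3, 2+2+2, 1+1+1+1+1+1}. The candidates containing elements of all these cycle types are C_6 (6T1) of order 6, S_3 (6T2) of order 6, D_6 (6T3) of order 12, C_3 x S_3 (6T5) of order 18, A_4 x C_2 (6T6) of order 24, S_4 (6T8) of order 24, S_3 x S_3 (6T9) of order 36, S_4 x C_2 (6T11) of order 48, (S_3 x S_3) : C_2 (6T13) of order 72, PGL(2,5) (6T14) of order 120, S_6 (6T16) of order 720; the others are excluded. The observed types are precisely the cycle types that occur in S_3 (6T2). Each of the other remaining candidates has further cycle types, and by the Chebotarev density theorem the matching factorization patterns would occur for a proportion of primes equal to their share of the group: C_6 (6T1) additionally contains elements of type 6 (2 of its 6 elements, about 33% of primes); D_6 (6T3) additionally contains elements of type 6, 2+2+1+1 (5 of its 12 elements, about 42% of primes); C_3 x S_3 (6T5) additionally contains elements of type 6, 3+1+1+1 (10 of its 18 elements, about 56% of primes); A_4 x C_2 (6T6) additionally contains elements of type 6, 2+2+1+1, 2+1+1+1+1 (14 of its 24 elements, about 58% of primes); S_4 (6T8) additionally contains elements of type 4+1+1, 2+2+1+1 (9 of its 24 elements, about 38% of primes); S_3 x S_3 (6T9) additionally contains elements of type 6, 3+1+1+1, 2+2+1+1 (25 of its 36 elements, about 69% of primes); S_4 x C_2 (6T11) additionally contains elements of type 6, 4+2, 4+1+1, 2+2+1+1, 2+1+1+1+1 (32 of its 48 elements, about 67% of primes); (S_3 x S_3) : C_2 (6T13) additionally contains elements of type 6, 4+2, 3+2+1, 3+1+1+1, 2+2+1+1, 2+1+1+1+1 (61 of its 72 elements, about 85% of primes); PGL(2,5) (6T14) additionally contains elements of type 6, 5+1, 4+1+1, 2+2+1+1 (89 of its 120 elements, about 74% of primes); S_6 (6T16) additionally contains elements of type 6, 5+1, 4+2, 4+1+1, 3+2+1, 3+1+1+1, 2+2+1+1, 2+1+1+1+1 (664 of its 720 elements, about 92% of primes). None of the 23 primes tested shows any such pattern (for each of these groups the chance of that is below 10^-4), which rules them out. Hence G = S_3 (6T2), of order 6.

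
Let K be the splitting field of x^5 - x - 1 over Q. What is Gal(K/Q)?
S_5 (also written S5)

The polynomial f is an irreducible quintic over Q, so G = Gal(f/Q) is a transitive subgroup of S_5: one of C_5 (5T1, order 5), D_5 (5T2, order 10), F_20 (5T3, order 20), A_5 (5T4, order 60) or S_5 (5T5, order 120). The discriminant of f is 2869, which is not a perfect square, so G is not contained in A_5. The transitive groups of degree 5 not contained in A_5 are: F_20 (5T3, order 20), S_5 (5T5, order 120). By Dedekind's theorem, for a prime p not dividing disc(f) the degrees of the irreducible factors of f mod p form the cycle type of an element of G. Factoring f modulo the first such prime p = 2, each new pattern first appears at: mod 2: f = (x^2 + x + 1)(x^3 + x^2 + 1), pattern 3+2. No other pattern occurs in this range, so the set of observed cycle types is {3+2}. Among the candidates above, the only group containing elements of all these cycle types is S_5 (5T5) — F_20 (5T3) lacks at least one of them. Hence G = S_5 (5T5), of order 120.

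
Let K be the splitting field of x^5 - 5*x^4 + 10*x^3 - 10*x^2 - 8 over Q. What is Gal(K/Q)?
D_5, the dihedral group of order 10

The polynomial f is an irreducible quintic over Q, so G = Gal(f/Q) is a transitive subgroup of S_5: one of C_5 (5T1, order 5), D_5 (5T2, order 10), F_20 (5T3, order 20), A_5 (5T4, order 60) or S_5 (5T5, order 120). The discriminant of f is 64000000 = 8000^2, a perfect square, so G is contained in A_5. The transitive groups of degree 5 contained in A_5 are: C_5 (5T1, order 5), D_5 (5T2, order 10), A_5 (5T4, order 60). By Dedekind's theorem, for a prime p not dividing disc(f) the degrees of the irreducible factors of f mod p form the cycle type of an element of G. Factoring f modulo the 23 such primes p <= 97 (skipping 2, 5, which divide the discriminant), each new pattern first appears at: mod 3: f = (x + 2)(x^2 + 1)(x^2 + 2x + 2), pattern 2+2+1; mod 7: f = (x^5 + 2x^4 + 3x^3 + 4x^2 + 6), pattern 5. No other pattern occurs in this range, so the set of observed cycle types is {2+2+1, 5}. The candidates containing elements of all these cycle types are D_5 (5T2) of order 10, A_5 (5T4) of order 60; the others are excluded. The observed types are precisely the cycle types that occur in D_5 (5T2) (apart from the identity). Each of the other remaining candidates has further cycle types, and by the Chebotarev density theorem the matching factorization patterns would occur for a proportion of primes equal to their share of the group: A_5 (5T4) additionally contains elements of type 3+1+1 (20 of its 60 elements, about 33% of primes). None of the 23 primes tested shows any such pattern (for each of these groups the chance of that is below 10^-4), which rules them out. Hence G = D_5 (5T2), of order 10.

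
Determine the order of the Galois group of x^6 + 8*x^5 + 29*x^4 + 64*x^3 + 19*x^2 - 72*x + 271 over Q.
36

The degree of the splitting field over Q equals the order of the Galois group, so first determine the group. The polynomial f is an irreducible sextic over Q, so G = Gal(f/Q) is one of the 16 transitive subgroups 6T1, ..., 6T16 of S_6. The discriminant of f is 564385546240000 = 23756800^2, a perfect square, so G is contained in A_6. The transitive groups of degree 6 contained in A_6 are: A_4 (6T4, order 12), S_4 (6T7, order 24), (C_3 x C_3) : C_4 (6T10, order 36), PSL(2,5) (6T12, order 60), A_6 (6T15, order 360). By Dedekind's theorem, for a prime p not dividing disc(f) the degrees of the irreducible factors of f mod p form the cycle type of an element of G. Factoring f modulo the 19 such primes p <= 79 (skipping 2, 5, 29, which divide the discriminant), each new pattern first appears at: mod 3: f = (x^2 + 2x + 2)(x^4 + x + 2), pattern 4+2; mod 11: f = (x^3 + 7x + 1)(x^3 + 8x^2 + 7), pattern 3+3; mod 19: f = (x + 4)(x + 6)(x^2 + 7x + 2)(x^2 + 10x + 10), pattern 2+2+1+1; mod 61: f = (x + 10)(x + 24)(x + 57)(x^3 + 39x^2 + 36x + 36), pattern 3+1+1+1. No other pattern occurs in this range, so the set of observed cycle types is {4+2, 3+3, 2+2+1+1, 3+1+1+1}. The candidates containing elements of all these cycle types are (C_3 x C_3) : C_4 (6T10) of order 36, A_6 (6T15) of order 360; the others are excluded. The observed types are precisely the cycle types that occur in (C_3 x C_3) : C_4 (6T10) (apart from the identity). Each of the other remaining candidates has further cycle types, and by the Chebotarev density theorem the matching factorization patterns would occur for a proportion of primes equal to their share of the group: A_6 (6T15) additionally contains elements of type 5+1 (144 of its 360 elements, about 40% of primes). None of the 19 primes tested shows any such pattern (for each of these groups the chance of that is below 10^-4), which rules them out. Hence G = (C_3 x C_3) : C_4 (6T10), of order 36. The Galois group (C_3 x C_3) : C_4 (6T10) has order 36, so the splitting field has degree 36 over Q.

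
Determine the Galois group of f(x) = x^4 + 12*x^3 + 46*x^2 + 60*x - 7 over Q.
The polynomial is an irreducible quartic over Q and its discriminant is -4194304, which is not a perfect square, so the Galois group is not contained in A_4. The resolvent cubic y^3 - 46*y^2 + 748*y - 3880 has exactly one rational root, so the Galois group is C_4 or D_4. The quartic remains irreducible over Q(sqrt(disc)), so the group is D_4.

D_4 (also written D4)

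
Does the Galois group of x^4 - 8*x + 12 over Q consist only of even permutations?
Yes

The polynomial is irreducible of degree 4 over Q. Its discriminant is 331776 = 576^2, a perfect square. A Galois group lies in the alternating group exactly when the discriminant is a square in Q, so the Galois group (A_4) is contained in A_4.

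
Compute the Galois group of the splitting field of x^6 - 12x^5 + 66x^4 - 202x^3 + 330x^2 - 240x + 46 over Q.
The polynomial f is an irreducible sextic over Q, so G = Gal(f/Q) is one of the 16 transitive subgroups 6T1, ..., 6T16 of S_6. The discriminant of f is 14154124032, which is not a perfect square, so G is not contained in A_6. The transitive groups of degree 6 not contained in A_6 are: C_6 (6T1, order 6), S_3 (6T2, order 6), D_6 (6T3, order 12), C_3 x S_3 (6T5, order 18), A_4 x C_2 (6T6, order 24), S_4 (6T8, order 24), S_3 x S_3 (6T9, order 36), S_4 x C_2 (6T11, order 48), (S_3 x S_3) : C_2 (6T13, order 72), PGL(2,5) (6T14, order 120), S_6 (6T16, order 720). By Dedekind's theorem, for a prime p not dividing disc(f) the degrees of the irreducible factors of f mod p form the cycle type of an element of G. Factoring f modulo the 22 such primes p <= 97 (skipping 2, 3, 53, which divide the discriminant), each new pattern first appears at: mod 5: f = (x^6 + 3x^5 + x^4 + 3x^3 + 1), pattern 6; mod 11: f = (x + 6)(x + 10)(x^2 + 6x + 3)(x^2 + 10x + 6), pattern 2+2+1+1; mod 13: f = (x + 1)(x + 2)(x + 4)(x^3 + 7x^2 + 3x + 9), pattern 3+1+1+1; mod 31: f = (x^2 + 2x + 6)(x^2 + 20x + 4)(x^2 + 28x + 20), pattern 2+2+2; mod 97: f = (x^3 + 91x^2 + 45x + 36)(x^3 + 91x^2 + 82x + 39), pattern 3+3. No other pattern occurs in this range, so the set of observed cycle types is {6, 2+2+1+1, 3+1+1+1, 2+2+2, 3+3}. The candidates containing elements of all these cycle types are S_3 x S_3 (6T9) of order 36, (S_3 x S_3) : C_2 (6T13) of order 72, S_6 (6T16) of order 720; the others are excluded. The observed types are precisely the cycle types that occur in S_3 x S_3 (6T9) (apart from the identity). Each of the other remaining candidates has further cycle types, and by the Chebotarev density theorem the matching factorization patterns would occur for a proportion of primes equal to their share of the group: (S_3 x S_3) : C_2 (6T13) additionally contains elements of type 4+2, 3+2+1, 2+1+1+1+1 (36 of its 72 elements, about 50% of primes); S_6 (6T16) additionally contains elements of type 5+1, 4+2, 4+1+1, 3+2+1, 2+1+1+1+1 (459 of its 720 elements, about 64% of primes). None of the 22 primes tested shows any such pattern (for each of these groups the chance of that is below 10^-4), which rules them out. Hence G = S_3 x S_3 (6T9), of order 36.

6T9: S_3 x S_3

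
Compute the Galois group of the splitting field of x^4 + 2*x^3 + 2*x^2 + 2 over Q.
The polynomial is an irreducible quartic over Q and its discriminant is 3136 = 56^2, a perfect square, so the Galois group is contained in A_4. The resolvent cubic y^3 - 2*y^2 - 8*y + 8 is irreducible over Q. An irreducible resolvent with square discriminant gives A_4.

A_4, the alternating group on 4 letters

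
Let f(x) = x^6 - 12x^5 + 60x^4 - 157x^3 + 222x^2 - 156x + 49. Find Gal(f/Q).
The polynomial f is an irreducible sextic over Q, so G = Gal(f/Q) is one of the 16 transitive subgroups 6T1, ..., 6T16 of S_6. The discriminant of f is -1162261467, which is not a perfect square, so G is not contained in A_6. The transitive groups of degree 6 not contained in A_6 are: C_6 (6T1, order 6), S_3 (6T2, order 6), D_6 (6T3, order 12), C_3 x S_3 (6T5, order 18), A_4 x C_2 (6T6, order 24), S_4 (6T8, order 24), S_3 x S_3 (6T9, order 36), S_4 x C_2 (6T11, order 48), (S_3 x S_3) : C_2 (6T13, order 72), PGL(2,5) (6T14, order 120), S_6 (6T16, order 720). By Dedekind's theorem, for a prime p not dividing disc(f) the degrees of the irreducible factors of f mod p form the cycle type of an element of G. Factoring f modulo the 33 such primes p <= 139 (skipping 3, which divides the discriminant), each new pattern first appears at: mod 2: f = (x^6 + x^3 + 1), pattern 6; mod 7: f = (x)(x + 2)(x + 6)(x^3 + x^2 + 5x + 1), pattern 3+1+1+1; mod 17: f = (x^2 + 11)(x^2 + 7x + 14)(x^2 + 15x + 15), pattern 2+2+2; mod 19: f = (x^3 + 13x^2 + 12x + 9)(x^3 + 13x^2 + 12x + 16), pattern 3+3; mod 73: f = (x + 1)(x + 10)(x + 21)(x + 22)(x + 36)(x + 44), pattern 1+1+1+1+1+1. No other pattern occurs in this range, so the set of observed cycle types is {6, 3+1+1+1, 2+2+2, 3+3, 1+1+1+1+1+1}. The candidates containing elements of all these cycle types are C_3 x S_3 (6T5) of order 18, S_3 x S_3 (6T9) of order 36, (S_3 x S_3) : C_2 (6T13) of order 72, S_6 (6T16) of order 720; the others are excluded. The observed types are precisely the cycle types that occur in C_3 x S_3 (6T5). Each of the other remaining candidates has further cycle types, and by the Chebotarev density theorem the matching factorization patterns would occur for a proportion of primes equal to their share of the group: S_3 x S_3 (6T9) additionally contains elements of type 2+2+1+1 (9 of its 36 elements, about 25% of primes); (S_3 x S_3) : C_2 (6T13) additionally contains elements of type 4+2, 3+2+1, 2+2+1+1, 2+1+1+1+1 (45 of its 72 elements, about 62% of primes); S_6 (6T16) additionally contains elements of type 5+1, 4+2, 4+1+1, 3+2+1, 2+2+1+1, 2+1+1+1+1 (504 of its 720 elements, about 70% of primes). None of the 33 primes tested shows any such pattern (for each of these groups the chance of that is below 10^-4), which rules them out. Hence G = C_3 x S_3 (6T5), of order 18.

C_3 x S_3 (also written G18)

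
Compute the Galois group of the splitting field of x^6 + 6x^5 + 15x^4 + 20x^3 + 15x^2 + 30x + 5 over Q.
6T15: A_6

The polynomial f is an irreducible sextic over Q, so G = Gal(f/Q) is one of the 16 transitive subgroups 6T1, ..., 6T16 of S_6. The discriminant of f is 746496000000 = 864000^2, a perfect square, so G is contained in A_6. The transitive groups of degree 6 contained in A_6 are: A_4 (6T4, order 12), S_4 (6T7, order 24), (C_3 x C_3) : C_4 (6T10, order 36), PSL(2,5) (6T12, order 60), A_6 (6T15, order 360). By Dedekind's theorem, for a prime p not dividing disc(f) the degrees of the irreducible factors of f mod p form the cycle type of an element of G. Factoring f modulo the 6 such primes p <= 23 (skipping 2, 3, 5, which divide the discriminant), each new pattern first appears at: mod 7: f = (x + 4)(x^5 + 2x^4 + 6x^2 + 5x + 3), pattern 5+1; mod 23: f = (x + 8)(x + 13)(x + 22)(x^3 + 9x^2 + 5x + 13), pattern 3+1+1+1. No other pattern occurs in this range, so the set of observed cycle types is {5+1, 3+1+1+1}. Among the candidates above, the only group containing elements of all these cycle types is A_6 (6T15) — each of A_4 (6T4), S_4 (6T7), (C_3 x C_3) : C_4 (6T10), PSL(2,5) (6T12) lacks at least one of them. Hence G = A_6 (6T15), of order 360.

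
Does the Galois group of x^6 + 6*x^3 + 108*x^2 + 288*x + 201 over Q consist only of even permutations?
No

The polynomial is irreducible of degree 6 over Q. Its discriminant is -941328478973952, which is not a perfect square. A Galois group lies in the alternating group exactly when the discriminant is a square in Q, so the Galois group (S_3) is not contained in A_6.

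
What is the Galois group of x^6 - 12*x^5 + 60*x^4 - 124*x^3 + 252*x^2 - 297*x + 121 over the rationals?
(S_3 x S_3) : C_2, the group 6T13 of order 72

The polynomial f is an irreducible sextic over Q, so G = Gal(f/Q) is one of the 16 transitive subgroups 6T1, ..., 6T16 of S_6. The discriminant of f is -2200994196714027, which is not a perfect square, so G is not contained in A_6. The transitive groups of degree 6 not contained in A_6 are: C_6 (6T1, order 6), S_3 (6T2, order 6), D_6 (6T3, order 12), C_3 x S_3 (6T5, order 18), A_4 x C_2 (6T6, order 24), S_4 (6T8, order 24), S_3 x S_3 (6T9, order 36), S_4 x C_2 (6T11, order 48), (S_3 x S_3) : C_2 (6T13, order 72), PGL(2,5) (6T14, order 120), S_6 (6T16, order 720). By Dedekind's theorem, for a prime p not dividing disc(f) the degrees of the irreducible factors of f mod p form the cycle type of an element of G. Factoring f modulo the 25 such primes p <= 127 (skipping 3, 11, 13, 17, 43, 109, which divide the discriminant), each new pattern first appears at: mod 2: f = (x^6 + x + 1), pattern 6; mod 7: f = (x + 2)(x^2 + 5x + 3)(x^3 + 2x^2 + 5x + 5), pattern 3+2+1; mod 23: f = (x^2 + 21x + 17)(x^4 + 13x^3 + 22), pattern 4+2; mod 31: f = (x + 2)(x + 16)(x^2 + 11x + 8)(x^2 + 21x + 19), pattern 2+2+1+1; mod 61: f = (x + 26)(x + 40)(x + 51)(x + 59)(x^2 + 56x + 1), pattern 2+1+1+1+1; mod 97: f = (x + 15)(x + 23)(x + 72)(x^3 + 72x^2 + 20x + 3), pattern 3+1+1+1; mod 113: f = (x^2 + 8x + 40)(x^2 + 14x + 66)(x^2 + 79x + 25), pattern 2+2+2; mod 127: f = (x^3 + 4x^2 + 76x + 45)(x^3 + 111x^2 + 48x + 93), pattern 3+3. No other pattern occurs in this range, so the set of observed cycle types is {6, 3+2+1, 4+2, 2+2+1+1, 2+1+1+1+1, 3+1+1+1, 2+2+2, 3+3}. The candidates containing elements of all these cycle types are (S_3 x S_3) : C_2 (6T13) of order 72, S_6 (6T16) of order 720; the others are excluded. The observed types are precisely the cycle types that occur in (S_3 x S_3) : C_2 (6T13) (apart from the identity). Each of the other remaining candidates has further cycle types, and by the Chebotarev density theorem the matching factorization patterns would occur for a proportion of primes equal to their share of the group: S_6 (6T16) additionally contains elements of type 5+1, 4+1+1 (234 of its 720 elements, about 32% of primes). None of the 25 primes tested shows any such pattern (for each of these groups the chance of that is below 10^-4), which rules them out. Hence G = (S_3 x S_3) : C_2 (6T13), of order 72.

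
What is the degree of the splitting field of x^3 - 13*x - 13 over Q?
3

The degree of the splitting field over Q equals the order of the Galois group, so first determine the group. The polynomial is an irreducible cubic over Q and its discriminant is 4225 = 65^2, a perfect square. For an irreducible cubic, a square discriminant forces the Galois group to be A_3, the cyclic group of order 3. The Galois group C_3 (3T1) has order 3, so the splitting field has degree 3 over Q.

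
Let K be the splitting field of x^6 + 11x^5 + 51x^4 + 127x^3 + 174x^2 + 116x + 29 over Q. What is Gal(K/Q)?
(C_3 x C_3) : C_4, the transitive group 6T10 of order 36

The polynomial f is an irreducible sextic over Q, so G = Gal(f/Q) is one of the 16 transitive subgroups 6T1, ..., 6T16 of S_6. The discriminant of f is 525625 = 725^2, a perfect square, so G is contained in A_6. The transitive groups of degree 6 contained in A_6 are: A_4 (6T4, order 12), S_4 (6T7, order 24), (C_3 x C_3) : C_4 (6T10, order 36), PSL(2,5) (6T12, order 60), A_6 (6T15, order 360). By Dedekind's theorem, for a prime p not dividing disc(f) the degrees of the irreducible factors of f mod p form the cycle type of an element of G. Factoring f modulo the 19 such primes p <= 73 (skipping 5, 29, which divide the discriminant), each new pattern first appears at: mod 2: f = (x^2 + x + 1)(x^4 + x + 1), pattern 4+2; mod 11: f = (x^3 + 2x^2 + 4x + 2)(x^3 + 9x^2 + 7x + 9), pattern 3+3; mod 19: f = (x + 9)(x + 10)(x^2 + 1)(x^2 + 11x + 17), pattern 2+2+1+1; mod 61: f = (x + 21)(x + 28)(x + 35)(x^3 + 49x^2 + 37x + 49), pattern 3+1+1+1. No other pattern occurs in this range, so the set of observed cycle types is {4+2, 3+3, 2+2+1+1, 3+1+1+1}. The candidates containing elements of all these cycle types are (C_3 x C_3) : C_4 (6T10) of order 36, A_6 (6T15) of order 360; the others are excluded. The observed types are precisely the cycle types that occur in (C_3 x C_3) : C_4 (6T10) (apart from the identity). Each of the other remaining candidates has further cycle types, and by the Chebotarev density theorem the matching factorization patterns would occur for a proportion of primes equal to their share of the group: A_6 (6T15) additionally contains elements of type 5+1 (144 of its 360 elements, about 40% of primes). None of the 19 primes tested shows any such pattern (for each of these groups the chance of that is below 10^-4), which rules them out. Hence G = (C_3 x C_3) : C_4 (6T10), of order 36.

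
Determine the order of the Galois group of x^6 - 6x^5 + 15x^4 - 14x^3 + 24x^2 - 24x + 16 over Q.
The degree of the splitting field over Q equals the order of the Galois group, so first determine the group. The polynomial f is an irreducible sextic over Q, so G = Gal(f/Q) is one of the 16 transitive subgroups 6T1, ..., 6T16 of S_6. The discriminant of f is -1160950579200, which is not a perfect square, so G is not contained in A_6. The transitive groups of degree 6 not contained in A_6 are: C_6 (6T1, order 6), S_3 (6T2, order 6), D_6 (6T3, order 12), C_3 x S_3 (6T5, order 18), A_4 x C_2 (6T6, order 24), S_4 (6T8, order 24), S_3 x S_3 (6T9, order 36), S_4 x C_2 (6T11, order 48), (S_3 x S_3) : C_2 (6T13, order 72), PGL(2,5) (6T14, order 120), S_6 (6T16, order 720). By Dedekind's theorem, for a prime p not dividing disc(f) the degrees of the irreducible factors of f mod p form the cycle type of an element of G. Factoring f modulo the 23 such primes p <= 101 (skipping 2, 3, 5, which divide the discriminant), each new pattern first appears at: mod 7: f = (x^3 + 4x^2 + 2x + 5)(x^3 + 4x^2 + 4x + 6), pattern 3+3; mod 11: f = (x^2 + 4x + 5)(x^2 + 5x + 7)(x^2 + 7x + 8), pattern 2+2+2; mod 61: f = (x + 23)(x + 25)(x + 42)(x + 46)(x + 48)(x + 54), pattern 1+1+1+1+1+1. No other pattern occurs in this range, so the set of observed cycle types is {3+3, 2+2+2, 1+1+1+1+1+1}. The candidates containing elements of all these cycle types are C_6 (6T1) of order 6, S_3 (6T2) of order 6, D_6 (6T3) of order 12, C_3 x S_3 (6T5) of order 18, A_4 x C_2 (6T6) of order 24, S_4 (6T8) of order 24, S_3 x S_3 (6T9) of order 36, S_4 x C_2 (6T11) of order 48, (S_3 x S_3) : C_2 (6T13) of order 72, PGL(2,5) (6T14) of order 120, S_6 (6T16) of order 720; the others are excluded. The observed types are precisely the cycle types that occur in S_3 (6T2). Each of the other remaining candidates has further cycle types, and by the Chebotarev density theorem the matching factorization patterns would occur for a proportion of primes equal to their share of the group: C_6 (6T1) additionally contains elements of type 6 (2 of its 6 elements, about 33% of primes); D_6 (6T3) additionally contains elements of type 6, 2+2+1+1 (5 of its 12 elements, about 42% of primes); C_3 x S_3 (6T5) additionally contains elements of type 6, 3+1+1+1 (10 of its 18 elements, about 56% of primes); A_4 x C_2 (6T6) additionally contains elements of type 6, 2+2+1+1, 2+1+1+1+1 (14 of its 24 elements, about 58% of primes); S_4 (6T8) additionally contains elements of type 4+1+1, 2+2+1+1 (9 of its 24 elements, about 38% of primes); S_3 x S_3 (6T9) additionally contains elements of type 6, 3+1+1+1, 2+2+1+1 (25 of its 36 elements, about 69% of primes); S_4 x C_2 (6T11) additionally contains elements of type 6, 4+2, 4+1+1, 2+2+1+1, 2+1+1+1+1 (32 of its 48 elements, about 67% of primes); (S_3 x S_3) : C_2 (6T13) additionally contains elements of type 6, 4+2, 3+2+1, 3+1+1+1, 2+2+1+1, 2+1+1+1+1 (61 of its 72 elements, about 85% of primes); PGL(2,5) (6T14) additionally contains elements of type 6, 5+1, 4+1+1, 2+2+1+1 (89 of its 120 elements, about 74% of primes); S_6 (6T16) additionally contains elements of type 6, 5+1, 4+2, 4+1+1, 3+2+1, 3+1+1+1, 2+2+1+1, 2+1+1+1+1 (664 of its 720 elements, about 92% of primes). None of the 23 primes tested shows any such pattern (for each of these groups the chance of that is below 10^-4), which rules them out. Hence G = S_3 (6T2), of order 6. The Galois group S_3 (6T2) has order 6, so the splitting field has degree 6 over Q.

6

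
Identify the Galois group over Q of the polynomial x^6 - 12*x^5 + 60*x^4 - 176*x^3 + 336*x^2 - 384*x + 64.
S_3 x S_3

The polynomial f is an irreducible sextic over Q, so G = Gal(f/Q) is one of the 16 transitive subgroups 6T1, ..., 6T16 of S_6. The discriminant of f is 5410421842378752, which is not a perfect square, so G is not contained in A_6. The transitive groups of degree 6 not contained in A_6 are: C_6 (6T1, order 6), S_3 (6T2, order 6), D_6 (6T3, order 12), C_3 x S_3 (6T5, order 18), A_4 x C_2 (6T6, order 24), S_4 (6T8, order 24), S_3 x S_3 (6T9, order 36), S_4 x C_2 (6T11, order 48), (S_3 x S_3) : C_2 (6T13, order 72), PGL(2,5) (6T14, order 120), S_6 (6T16, order 720). By Dedekind's theorem, for a prime p not dividing disc(f) the degrees of the irreducible factors of f mod p form the cycle type of an element of G. Factoring f modulo the 23 such primes p <= 97 (skipping 2, 3, which divide the discriminant), each new pattern first appears at: mod 5: f = (x^6 + 3x^5 + 4x^3 + x^2 + x + 4), pattern 6; mod 11: f = (x + 4)(x + 8)(x^2 + x + 8)(x^2 + 8x + 3), pattern 2+2+1+1; mod 13: f = (x + 2)(x + 8)(x + 10)(x^3 + 7x^2 + 12x + 3), pattern 3+1+1+1; mod 31: f = (x^2 + 12x + 6)(x^2 + 14x + 12)(x^2 + 24x + 25), pattern 2+2+2; mod 97: f = (x^3 + 91x^2 + 12x + 1)(x^3 + 91x^2 + 12x + 64), pattern 3+3. No other pattern occurs in this range, so the set of observed cycle types is {6, 2+2+1+1, 3+1+1+1, 2+2+2, 3+3}. The candidates containing elements of all these cycle types are S_3 x S_3 (6T9) of order 36, (S_3 x S_3) : C_2 (6T13) of order 72, S_6 (6T16) of order 720; the others are excluded. The observed types are precisely the cycle types that occur in S_3 x S_3 (6T9) (apart from the identity). Each of the other remaining candidates has further cycle types, and by the Chebotarev density theorem the matching factorization patterns would occur for a proportion of primes equal to their share of the group: (S_3 x S_3) : C_2 (6T13) additionally contains elements of type 4+2, 3+2+1, 2+1+1+1+1 (36 of its 72 elements, about 50% of primes); S_6 (6T16) additionally contains elements of type 5+1, 4+2, 4+1+1, 3+2+1, 2+1+1+1+1 (459 of its 720 elements, about 64% of primes). None of the 23 primes tested shows any such pattern (for each of these groups the chance of that is below 10^-4), which rules them out. Hence G = S_3 x S_3 (6T9), of order 36.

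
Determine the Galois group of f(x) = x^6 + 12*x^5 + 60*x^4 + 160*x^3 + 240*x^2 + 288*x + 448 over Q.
The polynomial f is an irreducible sextic over Q, so G = Gal(f/Q) is one of the 16 transitive subgroups 6T1, ..., 6T16 of S_6. The discriminant of f is -9727331052552192, which is not a perfect square, so G is not contained in A_6. The transitive groups of degree 6 not contained in A_6 are: C_6 (6T1, order 6), S_3 (6T2, order 6), D_6 (6T3, order 12), C_3 x S_3 (6T5, order 18), A_4 x C_2 (6T6, order 24), S_4 (6T8, order 24), S_3 x S_3 (6T9, order 36), S_4 x C_2 (6T11, order 48), (S_3 x S_3) : C_2 (6T13, order 72), PGL(2,5) (6T14, order 120), S_6 (6T16, order 720). By Dedekind's theorem, for a prime p not dividing disc(f) the degrees of the irreducible factors of f mod p form the cycle type of an element of G. Factoring f modulo the 27 such primes p <= 127 (skipping 2, 3, 17, 43, which divide the discriminant), each new pattern first appears at: mod 5: f = (x^6 + 2x^5 + 3x + 3), pattern 6; mod 7: f = (x)(x^2 + 3x + 5)(x^3 + 2x^2 + 3), pattern 3+2+1; mod 11: f = (x^2 + 8x + 9)(x^4 + 4x^3 + 8x^2 + 5x + 7), pattern 4+2; mod 13: f = (x + 9)(x + 12)(x^2 + 6x + 7)(x^2 + 11x + 3), pattern 2+2+1+1; mod 61: f = (x + 6)(x + 10)(x + 22)(x + 44)(x^2 + 52x + 56), pattern 2+1+1+1+1; mod 97: f = (x + 3)(x + 22)(x + 26)(x^3 + 58x^2 + 72x + 95), pattern 3+1+1+1; mod 113: f = (x^2 + 12x + 60)(x^2 + 19x + 96)(x^2 + 94x + 39), pattern 2+2+2; mod 127: f = (x^3 + 55x^2 + 124x + 53)(x^3 + 84x^2 + 15x + 42), pattern 3+3. No other pattern occurs in this range, so the set of observed cycle types is {6, 3+2+1, 4+2, 2+2+1+1, 2+1+1+1+1, 3+1+1+1, 2+2+2, 3+3}. The candidates containing elements of all these cycle types are (S_3 x S_3) : C_2 (6T13) of order 72, S_6 (6T16) of order 720; the others are excluded. The observed types are precisely the cycle types that occur in (S_3 x S_3) : C_2 (6T13) (apart from the identity). Each of the other remaining candidates has further cycle types, and by the Chebotarev density theorem the matching factorization patterns would occur for a proportion of primes equal to their share of the group: S_6 (6T16) additionally contains elements of type 5+1, 4+1+1 (234 of its 720 elements, about 32% of primes). None of the 27 primes tested shows any such pattern (for each of these groups the chance of that is below 10^-4), which rules them out. Hence G = (S_3 x S_3) : C_2 (6T13), of order 72.

6T13: (S_3 x S_3) : C_2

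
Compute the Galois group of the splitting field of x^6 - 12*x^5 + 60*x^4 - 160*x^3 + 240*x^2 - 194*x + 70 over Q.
The polynomial f is an irreducible sextic over Q, so G = Gal(f/Q) is one of the 16 transitive subgroups 6T1, ..., 6T16 of S_6. The discriminant of f is -1292992, which is not a perfect square, so G is not contained in A_6. The transitive groups of degree 6 not contained in A_6 are: C_6 (6T1, order 6), S_3 (6T2, order 6), D_6 (6T3, order 12), C_3 x S_3 (6T5, order 18), A_4 x C_2 (6T6, order 24), S_4 (6T8, order 24), S_3 x S_3 (6T9, order 36), S_4 x C_2 (6T11, order 48), (S_3 x S_3) : C_2 (6T13, order 72), PGL(2,5) (6T14, order 120), S_6 (6T16, order 720). By Dedekind's theorem, for a prime p not dividing disc(f) the degrees of the irreducible factors of f mod p form the cycle type of an element of G. Factoring f modulo the 3 such primes p <= 7 (skipping 2, which divides the discriminant), each new pattern first appears at: mod 3: f = (x^6 + 2x^3 + x + 1), pattern 6; mod 5: f = (x)(x + 4)(x^4 + 4x^3 + 4x^2 + 4x + 4), pattern 4+1+1; mod 7: f = (x)(x^2 + 6x + 3)(x^3 + 3x^2 + 4x + 3), pattern 3+2+1. No other pattern occurs in this range, so the set of observed cycle types is {6, 4+1+1, 3+2+1}. Among the candidates above, the only group containing elements of all these cycle types is S_6 (6T16); every other candidate lacks at least one of them. Hence G = S_6 (6T16), of order 720.

S_6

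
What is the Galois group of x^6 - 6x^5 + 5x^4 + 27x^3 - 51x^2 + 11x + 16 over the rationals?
The polynomial f is an irreducible sextic over Q, so G = Gal(f/Q) is one of the 16 transitive subgroups 6T1, ..., 6T16 of S_6. The discriminant of f is 30991489 = 5567^2, a perfect square, so G is contained in A_6. The transitive groups of degree 6 contained in A_6 are: A_4 (6T4, order 12), S_4 (6T7, order 24), (C_3 x C_3) : C_4 (6T10, order 36), PSL(2,5) (6T12, order 60), A_6 (6T15, order 360). By Dedekind's theorem, for a prime p not dividing disc(f) the degrees of the irreducible factors of f mod p form the cycle type of an element of G. Factoring f modulo the 21 such primes p <= 79 (skipping 19, which divides the discriminant), each new pattern first appears at: mod 2: f = (x)(x^5 + x^3 + x^2 + x + 1), pattern 5+1; mod 7: f = (x^3 + 2x^2 + 4x + 5)(x^3 + 6x^2 + 3x + 6), pattern 3+3; mod 61: f = (x + 1)(x + 23)(x^2 + 44x + 55)(x^2 + 48x + 60), pattern 2+2+1+1. No other pattern occurs in this range, so the set of observed cycle types is {5+1, 3+3, 2+2+1+1}. The candidates containing elements of all these cycle types are PSL(2,5) (6T12) of order 60, A_6 (6T15) of order 360; the others are excluded. The observed types are precisely the cycle types that occur in PSL(2,5) (6T12) (apart from the identity). Each of the other remaining candidates has further cycle types, and by the Chebotarev density theorem the matching factorization patterns would occur for a proportion of primes equal to their share of the group: A_6 (6T15) additionally contains elements of type 4+2, 3+1+1+1 (130 of its 360 elements, about 36% of primes). None of the 21 primes tested shows any such pattern (for each of these groups the chance of that is below 10^-4), which rules them out. Hence G = PSL(2,5) (6T12), of order 60.

PSL(2,5) (order 60)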